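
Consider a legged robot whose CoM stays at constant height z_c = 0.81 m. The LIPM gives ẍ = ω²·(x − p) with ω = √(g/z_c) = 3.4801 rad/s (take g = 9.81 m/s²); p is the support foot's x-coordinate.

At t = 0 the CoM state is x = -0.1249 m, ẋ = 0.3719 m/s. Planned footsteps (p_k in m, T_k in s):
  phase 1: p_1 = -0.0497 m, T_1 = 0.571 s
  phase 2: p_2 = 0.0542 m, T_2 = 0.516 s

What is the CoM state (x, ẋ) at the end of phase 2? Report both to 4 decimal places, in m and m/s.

x = 0.4263, ẋ = 1.3693

phase 1: p=-0.0497, T=0.571, ωT=1.987137, cosh=3.715854, sinh=3.578766; start (x,ẋ)=(-0.124900, 0.371900) → end (x,ẋ)=(0.053312, 0.445350)
phase 2: p=0.0542, T=0.516, ωT=1.795732, cosh=3.094943, sinh=2.928937; start (x,ẋ)=(0.053312, 0.445350) → end (x,ẋ)=(0.426269, 1.369280)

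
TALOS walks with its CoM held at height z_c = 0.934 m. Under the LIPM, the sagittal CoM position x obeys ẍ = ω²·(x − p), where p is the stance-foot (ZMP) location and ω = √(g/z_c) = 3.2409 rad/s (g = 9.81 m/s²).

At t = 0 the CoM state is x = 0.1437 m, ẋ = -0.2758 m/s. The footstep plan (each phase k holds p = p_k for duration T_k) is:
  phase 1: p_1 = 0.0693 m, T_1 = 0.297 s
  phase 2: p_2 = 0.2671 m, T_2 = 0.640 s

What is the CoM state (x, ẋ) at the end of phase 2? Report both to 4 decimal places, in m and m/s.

phase 1: p=0.0693, T=0.297, ωT=0.962547, cosh=1.500138, sinh=1.118219; start (x,ẋ)=(0.143700, -0.275800) → end (x,ẋ)=(0.085750, -0.144110)
phase 2: p=0.2671, T=0.640, ωT=2.074176, cosh=4.041823, sinh=3.916163; start (x,ẋ)=(0.085750, -0.144110) → end (x,ẋ)=(-0.640021, -2.884141)

x = -0.6400, ẋ = -2.8841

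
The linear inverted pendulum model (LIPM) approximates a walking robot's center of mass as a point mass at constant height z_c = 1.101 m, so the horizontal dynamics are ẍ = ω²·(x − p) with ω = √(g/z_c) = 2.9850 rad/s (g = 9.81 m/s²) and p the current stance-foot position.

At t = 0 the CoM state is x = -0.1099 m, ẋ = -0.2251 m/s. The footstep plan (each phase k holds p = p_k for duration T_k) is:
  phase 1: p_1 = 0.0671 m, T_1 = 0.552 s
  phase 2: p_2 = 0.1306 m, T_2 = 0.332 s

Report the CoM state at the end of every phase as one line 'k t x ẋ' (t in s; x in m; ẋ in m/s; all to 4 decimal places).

1 0.5520 -0.5983 -1.9279
2 0.8840 -1.7367 -5.4817

phase 1: p=0.0671, T=0.552, ωT=1.647720, cosh=2.693805, sinh=2.501317; start (x,ẋ)=(-0.109900, -0.225100) → end (x,ẋ)=(-0.598329, -1.927934)
phase 2: p=0.1306, T=0.332, ωT=0.991020, cosh=1.532589, sinh=1.161392; start (x,ẋ)=(-0.598329, -1.927934) → end (x,ẋ)=(-1.736661, -5.481747)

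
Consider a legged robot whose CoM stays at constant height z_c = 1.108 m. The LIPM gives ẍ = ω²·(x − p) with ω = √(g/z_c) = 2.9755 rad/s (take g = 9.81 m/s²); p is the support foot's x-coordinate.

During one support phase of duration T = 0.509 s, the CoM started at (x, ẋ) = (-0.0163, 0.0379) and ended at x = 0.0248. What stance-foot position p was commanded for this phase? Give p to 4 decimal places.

ωT = 2.9755·0.509 = 1.514529; cosh(ωT) = 2.383596, sinh(ωT) = 2.163685
x(T) = p + (x₀−p)·cosh(ωT) + (ẋ₀/ω)·sinh(ωT) ⇒ p·(1 − cosh) = x(T) − x₀·cosh − (ẋ₀/ω)·sinh
numerator   = 0.0248 − (-0.0163)·2.383596 − (0.0379/2.9755)·2.163685 = 0.036093
denominator = 1 − 2.383596 = -1.383596
p = 0.036093 / -1.383596 = -0.0261

p = -0.0261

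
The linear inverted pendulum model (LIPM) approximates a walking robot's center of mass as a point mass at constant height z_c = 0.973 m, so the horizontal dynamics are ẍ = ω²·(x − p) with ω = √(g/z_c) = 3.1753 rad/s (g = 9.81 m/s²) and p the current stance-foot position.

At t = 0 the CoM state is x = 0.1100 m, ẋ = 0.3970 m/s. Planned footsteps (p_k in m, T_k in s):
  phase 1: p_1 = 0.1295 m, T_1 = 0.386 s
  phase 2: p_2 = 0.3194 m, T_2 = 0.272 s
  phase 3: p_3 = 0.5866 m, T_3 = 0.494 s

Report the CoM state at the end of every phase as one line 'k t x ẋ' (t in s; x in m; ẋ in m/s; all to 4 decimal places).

phase 1: p=0.1295, T=0.386, ωT=1.225666, cosh=1.849998, sinh=1.556436; start (x,ẋ)=(0.110000, 0.397000) → end (x,ẋ)=(0.288022, 0.638077)
phase 2: p=0.3194, T=0.272, ωT=0.863682, cosh=1.396742, sinh=0.975135; start (x,ẋ)=(0.288022, 0.638077) → end (x,ẋ)=(0.471527, 0.794073)
phase 3: p=0.5866, T=0.494, ωT=1.568598, cosh=2.504126, sinh=2.295789; start (x,ẋ)=(0.471527, 0.794073) → end (x,ẋ)=(0.872570, 1.149599)

1 0.3860 0.2880 0.6381
2 0.6580 0.4715 0.7941
3 1.1520 0.8726 1.1496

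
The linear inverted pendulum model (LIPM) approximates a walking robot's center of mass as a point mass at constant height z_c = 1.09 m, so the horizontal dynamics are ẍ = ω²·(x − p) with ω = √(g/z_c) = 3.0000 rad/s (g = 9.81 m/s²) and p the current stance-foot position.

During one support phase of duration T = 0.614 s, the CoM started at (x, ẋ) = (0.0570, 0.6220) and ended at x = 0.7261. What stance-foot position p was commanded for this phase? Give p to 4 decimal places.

p = 0.0429

ωT = 3.0000·0.614 = 1.842000; cosh(ωT) = 3.233822, sinh(ωT) = 3.075322
x(T) = p + (x₀−p)·cosh(ωT) + (ẋ₀/ω)·sinh(ωT) ⇒ p·(1 − cosh) = x(T) − x₀·cosh − (ẋ₀/ω)·sinh
numerator   = 0.7261 − (0.0570)·3.233822 − (0.6220/3.0000)·3.075322 = -0.095845
denominator = 1 − 3.233822 = -2.233822
p = -0.095845 / -2.233822 = 0.0429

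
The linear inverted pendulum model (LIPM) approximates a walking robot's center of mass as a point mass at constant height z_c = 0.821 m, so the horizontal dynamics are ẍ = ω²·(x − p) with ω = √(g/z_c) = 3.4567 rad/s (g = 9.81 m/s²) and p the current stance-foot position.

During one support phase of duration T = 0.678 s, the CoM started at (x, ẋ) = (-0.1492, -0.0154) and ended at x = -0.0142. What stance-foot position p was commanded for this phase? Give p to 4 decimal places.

ωT = 3.4567·0.678 = 2.343643; cosh(ωT) = 5.257549, sinh(ωT) = 5.161571
x(T) = p + (x₀−p)·cosh(ωT) + (ẋ₀/ω)·sinh(ωT) ⇒ p·(1 − cosh) = x(T) − x₀·cosh − (ẋ₀/ω)·sinh
numerator   = -0.0142 − (-0.1492)·5.257549 − (-0.0154/3.4567)·5.161571 = 0.793222
denominator = 1 − 5.257549 = -4.257549
p = 0.793222 / -4.257549 = -0.1863

p = -0.1863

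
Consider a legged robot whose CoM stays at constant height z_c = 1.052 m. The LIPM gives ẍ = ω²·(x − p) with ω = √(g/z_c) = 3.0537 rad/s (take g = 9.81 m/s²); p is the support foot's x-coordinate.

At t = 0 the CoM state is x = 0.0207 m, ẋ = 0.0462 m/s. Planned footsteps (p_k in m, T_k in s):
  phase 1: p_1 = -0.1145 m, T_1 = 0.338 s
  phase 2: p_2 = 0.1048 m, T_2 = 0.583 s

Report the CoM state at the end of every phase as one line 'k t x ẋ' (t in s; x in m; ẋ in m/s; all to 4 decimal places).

phase 1: p=-0.1145, T=0.338, ωT=1.032151, cosh=1.581668, sinh=1.225428; start (x,ẋ)=(0.020700, 0.046200) → end (x,ẋ)=(0.117881, 0.579004)
phase 2: p=0.1048, T=0.583, ωT=1.780307, cosh=3.050132, sinh=2.881546; start (x,ẋ)=(0.117881, 0.579004) → end (x,ẋ)=(0.691062, 1.881144)

1 0.3380 0.1179 0.5790
2 0.9210 0.6911 1.8811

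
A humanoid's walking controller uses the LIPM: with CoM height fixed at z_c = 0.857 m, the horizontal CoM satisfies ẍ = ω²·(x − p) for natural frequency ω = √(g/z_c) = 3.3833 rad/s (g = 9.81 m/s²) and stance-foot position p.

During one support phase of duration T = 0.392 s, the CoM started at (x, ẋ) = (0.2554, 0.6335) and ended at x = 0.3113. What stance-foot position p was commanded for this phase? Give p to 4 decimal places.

ωT = 3.3833·0.392 = 1.326254; cosh(ωT) = 2.016187, sinh(ωT) = 1.750717
x(T) = p + (x₀−p)·cosh(ωT) + (ẋ₀/ω)·sinh(ωT) ⇒ p·(1 − cosh) = x(T) − x₀·cosh − (ẋ₀/ω)·sinh
numerator   = 0.3113 − (0.2554)·2.016187 − (0.6335/3.3833)·1.750717 = -0.531444
denominator = 1 − 2.016187 = -1.016187
p = -0.531444 / -1.016187 = 0.5230

p = 0.5230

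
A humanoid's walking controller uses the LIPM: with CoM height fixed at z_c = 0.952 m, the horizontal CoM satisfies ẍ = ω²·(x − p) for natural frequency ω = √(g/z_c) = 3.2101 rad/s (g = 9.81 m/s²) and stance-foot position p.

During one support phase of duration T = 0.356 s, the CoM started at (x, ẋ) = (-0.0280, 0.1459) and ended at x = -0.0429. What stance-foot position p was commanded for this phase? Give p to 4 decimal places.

ωT = 3.2101·0.356 = 1.142796; cosh(ωT) = 1.727224, sinh(ωT) = 1.408298
x(T) = p + (x₀−p)·cosh(ωT) + (ẋ₀/ω)·sinh(ωT) ⇒ p·(1 − cosh) = x(T) − x₀·cosh − (ẋ₀/ω)·sinh
numerator   = -0.0429 − (-0.0280)·1.727224 − (0.1459/3.2101)·1.408298 = -0.058545
denominator = 1 − 1.727224 = -0.727224
p = -0.058545 / -0.727224 = 0.0805

p = 0.0805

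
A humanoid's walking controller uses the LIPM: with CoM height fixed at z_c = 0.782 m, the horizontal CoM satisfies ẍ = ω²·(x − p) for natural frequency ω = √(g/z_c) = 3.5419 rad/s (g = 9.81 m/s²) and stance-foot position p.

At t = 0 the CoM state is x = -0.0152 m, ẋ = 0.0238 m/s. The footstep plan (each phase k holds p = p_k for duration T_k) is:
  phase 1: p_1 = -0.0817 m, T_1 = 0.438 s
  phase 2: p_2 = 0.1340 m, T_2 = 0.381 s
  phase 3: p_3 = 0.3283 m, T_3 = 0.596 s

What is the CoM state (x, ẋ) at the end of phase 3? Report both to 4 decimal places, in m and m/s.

x = 1.5761, ẋ = 4.5255

phase 1: p=-0.0817, T=0.438, ωT=1.551352, cosh=2.464903, sinh=2.252942; start (x,ẋ)=(-0.015200, 0.023800) → end (x,ẋ)=(0.097355, 0.589314)
phase 2: p=0.1340, T=0.381, ωT=1.349464, cosh=2.057369, sinh=1.797989; start (x,ẋ)=(0.097355, 0.589314) → end (x,ẋ)=(0.357764, 0.979070)
phase 3: p=0.3283, T=0.596, ωT=2.110972, cosh=4.188693, sinh=4.067573; start (x,ẋ)=(0.357764, 0.979070) → end (x,ẋ)=(1.576093, 4.525502)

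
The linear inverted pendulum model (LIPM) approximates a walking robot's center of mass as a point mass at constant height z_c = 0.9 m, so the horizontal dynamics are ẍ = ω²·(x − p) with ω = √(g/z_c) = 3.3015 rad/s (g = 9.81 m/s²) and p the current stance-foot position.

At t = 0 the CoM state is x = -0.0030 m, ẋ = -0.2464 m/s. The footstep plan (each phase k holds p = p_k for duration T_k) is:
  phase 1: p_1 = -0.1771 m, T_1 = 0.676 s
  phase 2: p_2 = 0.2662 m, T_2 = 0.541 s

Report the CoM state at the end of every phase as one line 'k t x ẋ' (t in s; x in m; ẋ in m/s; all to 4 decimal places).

phase 1: p=-0.1771, T=0.676, ωT=2.231814, cosh=4.712042, sinh=4.604709; start (x,ẋ)=(-0.003000, -0.246400) → end (x,ẋ)=(0.299605, 1.485699)
phase 2: p=0.2662, T=0.541, ωT=1.786112, cosh=3.066909, sinh=2.899299; start (x,ẋ)=(0.299605, 1.485699) → end (x,ẋ)=(1.673354, 4.876252)

1 0.6760 0.2996 1.4857
2 1.2170 1.6734 4.8763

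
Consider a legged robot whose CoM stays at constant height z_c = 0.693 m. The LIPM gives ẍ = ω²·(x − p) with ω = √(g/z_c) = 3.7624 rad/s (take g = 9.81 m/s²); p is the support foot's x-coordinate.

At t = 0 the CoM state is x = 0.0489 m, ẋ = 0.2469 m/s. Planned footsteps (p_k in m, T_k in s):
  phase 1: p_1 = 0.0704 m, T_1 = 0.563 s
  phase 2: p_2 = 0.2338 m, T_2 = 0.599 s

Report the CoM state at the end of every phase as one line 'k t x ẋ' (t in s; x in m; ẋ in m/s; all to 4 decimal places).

1 0.5630 0.2486 0.7100
2 1.1620 1.1938 3.6807

phase 1: p=0.0704, T=0.563, ωT=2.118231, cosh=4.218329, sinh=4.098085; start (x,ẋ)=(0.048900, 0.246900) → end (x,ẋ)=(0.248635, 0.710005)
phase 2: p=0.2338, T=0.599, ωT=2.253678, cosh=4.813852, sinh=4.708840; start (x,ẋ)=(0.248635, 0.710005) → end (x,ẋ)=(1.193820, 3.680676)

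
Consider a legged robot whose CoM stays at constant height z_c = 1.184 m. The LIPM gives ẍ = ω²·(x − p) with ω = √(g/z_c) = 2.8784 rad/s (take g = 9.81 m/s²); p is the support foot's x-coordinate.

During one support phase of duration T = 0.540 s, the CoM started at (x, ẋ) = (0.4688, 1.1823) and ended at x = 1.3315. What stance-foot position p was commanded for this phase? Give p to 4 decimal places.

p = 0.5135

ωT = 2.8784·0.540 = 1.554336; cosh(ωT) = 2.471637, sinh(ωT) = 2.260307
x(T) = p + (x₀−p)·cosh(ωT) + (ẋ₀/ω)·sinh(ωT) ⇒ p·(1 − cosh) = x(T) − x₀·cosh − (ẋ₀/ω)·sinh
numerator   = 1.3315 − (0.4688)·2.471637 − (1.1823/2.8784)·2.260307 = -0.755622
denominator = 1 − 2.471637 = -1.471637
p = -0.755622 / -1.471637 = 0.5135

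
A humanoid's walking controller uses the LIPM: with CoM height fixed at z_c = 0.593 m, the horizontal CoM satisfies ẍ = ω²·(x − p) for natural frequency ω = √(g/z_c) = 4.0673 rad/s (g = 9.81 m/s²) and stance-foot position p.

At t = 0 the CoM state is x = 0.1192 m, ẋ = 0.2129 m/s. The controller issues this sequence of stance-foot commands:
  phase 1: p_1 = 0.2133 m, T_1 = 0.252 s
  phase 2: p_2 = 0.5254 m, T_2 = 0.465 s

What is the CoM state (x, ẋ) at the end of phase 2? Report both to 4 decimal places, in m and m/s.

phase 1: p=0.2133, T=0.252, ωT=1.024960, cosh=1.572897, sinh=1.214086; start (x,ẋ)=(0.119200, 0.212900) → end (x,ẋ)=(0.128841, -0.129801)
phase 2: p=0.5254, T=0.465, ωT=1.891295, cosh=3.389410, sinh=3.238533; start (x,ẋ)=(0.128841, -0.129801) → end (x,ẋ)=(-0.922054, -5.663459)

x = -0.9221, ẋ = -5.6635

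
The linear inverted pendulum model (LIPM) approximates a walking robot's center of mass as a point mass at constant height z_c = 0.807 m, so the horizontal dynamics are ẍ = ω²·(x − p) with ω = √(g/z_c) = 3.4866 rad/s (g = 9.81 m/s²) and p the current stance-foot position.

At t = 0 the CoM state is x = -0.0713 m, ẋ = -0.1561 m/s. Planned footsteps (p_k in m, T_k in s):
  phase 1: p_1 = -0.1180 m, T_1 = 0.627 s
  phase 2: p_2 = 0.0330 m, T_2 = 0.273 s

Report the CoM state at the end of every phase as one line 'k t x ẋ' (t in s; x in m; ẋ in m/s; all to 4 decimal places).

1 0.6270 -0.1043 0.0120
2 0.9000 -0.1675 -0.5097

phase 1: p=-0.1180, T=0.627, ωT=2.186098, cosh=4.506386, sinh=4.394032; start (x,ẋ)=(-0.071300, -0.156100) → end (x,ẋ)=(-0.104279, 0.012008)
phase 2: p=0.0330, T=0.273, ωT=0.951842, cosh=1.488253, sinh=1.102224; start (x,ẋ)=(-0.104279, 0.012008) → end (x,ẋ)=(-0.167509, -0.509693)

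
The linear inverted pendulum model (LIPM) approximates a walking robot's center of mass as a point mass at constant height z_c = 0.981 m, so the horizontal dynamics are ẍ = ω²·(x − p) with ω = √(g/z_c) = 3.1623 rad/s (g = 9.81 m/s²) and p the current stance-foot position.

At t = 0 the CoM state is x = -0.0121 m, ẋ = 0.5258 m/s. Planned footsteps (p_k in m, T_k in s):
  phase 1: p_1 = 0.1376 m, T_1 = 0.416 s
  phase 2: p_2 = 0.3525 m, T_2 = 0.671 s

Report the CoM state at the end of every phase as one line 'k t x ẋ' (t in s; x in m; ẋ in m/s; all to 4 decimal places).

1 0.4160 0.1261 0.2317
2 1.0870 -0.3046 -1.9644

phase 1: p=0.1376, T=0.416, ωT=1.315517, cosh=1.997506, sinh=1.729170; start (x,ẋ)=(-0.012100, 0.525800) → end (x,ẋ)=(0.126085, 0.231706)
phase 2: p=0.3525, T=0.671, ωT=2.121903, cosh=4.233406, sinh=4.113603; start (x,ẋ)=(0.126085, 0.231706) → end (x,ẋ)=(-0.304598, -1.964404)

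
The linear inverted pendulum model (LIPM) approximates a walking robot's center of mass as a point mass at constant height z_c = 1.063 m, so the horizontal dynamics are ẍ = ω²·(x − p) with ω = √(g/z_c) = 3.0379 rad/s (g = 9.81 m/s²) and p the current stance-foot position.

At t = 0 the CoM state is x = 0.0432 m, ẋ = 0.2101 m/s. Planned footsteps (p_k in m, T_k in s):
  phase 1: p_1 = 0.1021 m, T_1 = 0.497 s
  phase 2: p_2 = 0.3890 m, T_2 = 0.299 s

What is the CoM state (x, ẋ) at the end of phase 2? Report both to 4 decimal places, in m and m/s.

x = 0.0273, ẋ = -0.7129

phase 1: p=0.1021, T=0.497, ωT=1.509836, cosh=2.373468, sinh=2.152522; start (x,ẋ)=(0.043200, 0.210100) → end (x,ẋ)=(0.111170, 0.113510)
phase 2: p=0.3890, T=0.299, ωT=0.908332, cosh=1.441689, sinh=1.038493; start (x,ẋ)=(0.111170, 0.113510) → end (x,ẋ)=(0.027259, -0.712862)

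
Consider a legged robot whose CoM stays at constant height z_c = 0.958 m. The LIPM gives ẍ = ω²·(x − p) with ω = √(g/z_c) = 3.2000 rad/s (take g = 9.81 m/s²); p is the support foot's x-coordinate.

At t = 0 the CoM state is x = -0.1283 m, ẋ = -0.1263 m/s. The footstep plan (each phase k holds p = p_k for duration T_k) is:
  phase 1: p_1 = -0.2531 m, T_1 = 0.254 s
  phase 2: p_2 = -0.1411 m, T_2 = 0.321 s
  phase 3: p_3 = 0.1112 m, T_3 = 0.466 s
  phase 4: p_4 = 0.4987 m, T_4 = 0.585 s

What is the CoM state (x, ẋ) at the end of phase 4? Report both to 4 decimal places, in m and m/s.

x = -1.1975, ẋ = -5.2077

phase 1: p=-0.2531, T=0.254, ωT=0.812800, cosh=1.348913, sinh=0.905298; start (x,ẋ)=(-0.128300, -0.126300) → end (x,ẋ)=(-0.120487, 0.191172)
phase 2: p=-0.1411, T=0.321, ωT=1.027200, cosh=1.575621, sinh=1.217613; start (x,ẋ)=(-0.120487, 0.191172) → end (x,ẋ)=(-0.035879, 0.381532)
phase 3: p=0.1112, T=0.466, ωT=1.491200, cosh=2.333763, sinh=2.108660; start (x,ẋ)=(-0.035879, 0.381532) → end (x,ẋ)=(0.019364, -0.102045)
phase 4: p=0.4987, T=0.585, ωT=1.872000, cosh=3.327551, sinh=3.173735; start (x,ẋ)=(0.019364, -0.102045) → end (x,ẋ)=(-1.197521, -5.207669)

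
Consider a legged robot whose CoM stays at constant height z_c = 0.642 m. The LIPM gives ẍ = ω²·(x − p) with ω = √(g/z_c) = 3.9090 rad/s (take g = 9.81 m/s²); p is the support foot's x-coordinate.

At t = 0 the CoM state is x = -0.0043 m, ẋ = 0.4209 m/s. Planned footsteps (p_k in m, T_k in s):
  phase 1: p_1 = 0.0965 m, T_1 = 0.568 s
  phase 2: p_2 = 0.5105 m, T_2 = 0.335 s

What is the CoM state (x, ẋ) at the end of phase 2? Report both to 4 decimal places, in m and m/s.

x = -0.1980, ẋ = -2.3086

phase 1: p=0.0965, T=0.568, ωT=2.220312, cosh=4.659390, sinh=4.550814; start (x,ẋ)=(-0.004300, 0.420900) → end (x,ẋ)=(0.116841, 0.167992)
phase 2: p=0.5105, T=0.335, ωT=1.309515, cosh=1.987164, sinh=1.717213; start (x,ẋ)=(0.116841, 0.167992) → end (x,ẋ)=(-0.197967, -2.308643)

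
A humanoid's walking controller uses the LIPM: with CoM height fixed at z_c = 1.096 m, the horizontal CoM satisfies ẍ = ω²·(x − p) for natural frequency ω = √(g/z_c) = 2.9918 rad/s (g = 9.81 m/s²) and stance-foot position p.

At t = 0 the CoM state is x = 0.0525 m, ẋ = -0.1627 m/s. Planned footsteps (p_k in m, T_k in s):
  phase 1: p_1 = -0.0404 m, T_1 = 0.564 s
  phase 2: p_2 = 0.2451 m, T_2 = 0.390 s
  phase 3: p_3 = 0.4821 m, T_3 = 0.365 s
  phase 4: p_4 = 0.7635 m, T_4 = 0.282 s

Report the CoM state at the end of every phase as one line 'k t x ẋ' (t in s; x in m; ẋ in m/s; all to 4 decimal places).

phase 1: p=-0.0404, T=0.564, ωT=1.687375, cosh=2.795139, sinh=2.610135; start (x,ẋ)=(0.052500, -0.162700) → end (x,ẋ)=(0.077324, 0.270687)
phase 2: p=0.2451, T=0.390, ωT=1.166802, cosh=1.761533, sinh=1.450172; start (x,ẋ)=(0.077324, 0.270687) → end (x,ẋ)=(0.080764, -0.251092)
phase 3: p=0.4821, T=0.365, ωT=1.092007, cosh=1.657896, sinh=1.322354; start (x,ẋ)=(0.080764, -0.251092) → end (x,ẋ)=(-0.294255, -2.004059)
phase 4: p=0.7635, T=0.282, ωT=0.843688, cosh=1.377523, sinh=0.947402; start (x,ẋ)=(-0.294255, -2.004059) → end (x,ẋ)=(-1.328199, -5.758776)

1 0.5640 0.0773 0.2707
2 0.9540 0.0808 -0.2511
3 1.3190 -0.2943 -2.0041
4 1.6010 -1.3282 -5.7588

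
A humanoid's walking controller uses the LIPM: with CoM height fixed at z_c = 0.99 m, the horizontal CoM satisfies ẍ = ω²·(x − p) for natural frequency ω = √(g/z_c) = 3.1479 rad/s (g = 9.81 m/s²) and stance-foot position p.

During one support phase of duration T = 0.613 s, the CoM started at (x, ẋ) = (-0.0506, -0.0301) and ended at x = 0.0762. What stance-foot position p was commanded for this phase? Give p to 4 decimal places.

p = -0.1138

ωT = 3.1479·0.613 = 1.929663; cosh(ωT) = 3.516192, sinh(ωT) = 3.370995
x(T) = p + (x₀−p)·cosh(ωT) + (ẋ₀/ω)·sinh(ωT) ⇒ p·(1 − cosh) = x(T) − x₀·cosh − (ẋ₀/ω)·sinh
numerator   = 0.0762 − (-0.0506)·3.516192 − (-0.0301/3.1479)·3.370995 = 0.286353
denominator = 1 − 3.516192 = -2.516192
p = 0.286353 / -2.516192 = -0.1138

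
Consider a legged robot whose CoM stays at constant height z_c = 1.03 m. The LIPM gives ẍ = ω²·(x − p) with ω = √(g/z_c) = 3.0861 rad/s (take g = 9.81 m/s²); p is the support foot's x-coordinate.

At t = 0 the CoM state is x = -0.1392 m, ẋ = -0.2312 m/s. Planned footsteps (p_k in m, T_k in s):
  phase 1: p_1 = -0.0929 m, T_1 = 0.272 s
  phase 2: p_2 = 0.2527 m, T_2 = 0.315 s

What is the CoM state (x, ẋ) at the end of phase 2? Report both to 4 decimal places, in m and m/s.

x = -0.6380, ẋ = -2.3599

phase 1: p=-0.0929, T=0.272, ωT=0.839419, cosh=1.373492, sinh=0.941530; start (x,ẋ)=(-0.139200, -0.231200) → end (x,ẋ)=(-0.227029, -0.452083)
phase 2: p=0.2527, T=0.315, ωT=0.972122, cosh=1.510913, sinh=1.132634; start (x,ẋ)=(-0.227029, -0.452083) → end (x,ẋ)=(-0.638048, -2.359913)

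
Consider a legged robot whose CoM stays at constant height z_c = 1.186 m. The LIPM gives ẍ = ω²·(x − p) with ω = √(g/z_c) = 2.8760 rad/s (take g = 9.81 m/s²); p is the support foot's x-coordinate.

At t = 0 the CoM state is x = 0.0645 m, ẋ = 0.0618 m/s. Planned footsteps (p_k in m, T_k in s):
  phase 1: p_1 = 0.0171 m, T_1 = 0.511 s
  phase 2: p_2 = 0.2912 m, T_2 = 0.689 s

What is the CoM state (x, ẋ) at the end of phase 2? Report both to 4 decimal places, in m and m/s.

phase 1: p=0.0171, T=0.511, ωT=1.469636, cosh=2.288831, sinh=2.058822; start (x,ẋ)=(0.064500, 0.061800) → end (x,ẋ)=(0.169831, 0.422113)
phase 2: p=0.2912, T=0.689, ωT=1.981564, cosh=3.695966, sinh=3.558113; start (x,ẋ)=(0.169831, 0.422113) → end (x,ẋ)=(0.364851, 0.318130)

x = 0.3649, ẋ = 0.3181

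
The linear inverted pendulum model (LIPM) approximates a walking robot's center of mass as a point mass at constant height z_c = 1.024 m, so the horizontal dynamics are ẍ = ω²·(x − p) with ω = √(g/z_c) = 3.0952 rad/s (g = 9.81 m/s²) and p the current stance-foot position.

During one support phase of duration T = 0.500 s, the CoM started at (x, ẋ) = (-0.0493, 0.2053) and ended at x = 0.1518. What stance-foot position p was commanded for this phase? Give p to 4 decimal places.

ωT = 3.0952·0.500 = 1.547600; cosh(ωT) = 2.456467, sinh(ωT) = 2.243709
x(T) = p + (x₀−p)·cosh(ωT) + (ẋ₀/ω)·sinh(ωT) ⇒ p·(1 − cosh) = x(T) − x₀·cosh − (ẋ₀/ω)·sinh
numerator   = 0.1518 − (-0.0493)·2.456467 − (0.2053/3.0952)·2.243709 = 0.124082
denominator = 1 − 2.456467 = -1.456467
p = 0.124082 / -1.456467 = -0.0852

p = -0.0852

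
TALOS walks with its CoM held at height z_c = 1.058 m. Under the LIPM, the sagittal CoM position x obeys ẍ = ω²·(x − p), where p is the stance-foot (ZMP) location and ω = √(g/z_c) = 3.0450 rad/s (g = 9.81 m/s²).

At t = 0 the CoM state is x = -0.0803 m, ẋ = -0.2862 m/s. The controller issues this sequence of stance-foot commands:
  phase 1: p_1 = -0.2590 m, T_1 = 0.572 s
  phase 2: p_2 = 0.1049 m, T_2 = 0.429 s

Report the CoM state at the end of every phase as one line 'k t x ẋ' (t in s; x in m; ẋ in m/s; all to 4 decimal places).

phase 1: p=-0.2590, T=0.572, ωT=1.741740, cosh=2.941240, sinh=2.766025; start (x,ẋ)=(-0.080300, -0.286200) → end (x,ẋ)=(0.006621, 0.663326)
phase 2: p=0.1049, T=0.429, ωT=1.306305, cosh=1.981662, sinh=1.710843; start (x,ẋ)=(0.006621, 0.663326) → end (x,ẋ)=(0.282835, 0.802499)

1 0.5720 0.0066 0.6633
2 1.0010 0.2828 0.8025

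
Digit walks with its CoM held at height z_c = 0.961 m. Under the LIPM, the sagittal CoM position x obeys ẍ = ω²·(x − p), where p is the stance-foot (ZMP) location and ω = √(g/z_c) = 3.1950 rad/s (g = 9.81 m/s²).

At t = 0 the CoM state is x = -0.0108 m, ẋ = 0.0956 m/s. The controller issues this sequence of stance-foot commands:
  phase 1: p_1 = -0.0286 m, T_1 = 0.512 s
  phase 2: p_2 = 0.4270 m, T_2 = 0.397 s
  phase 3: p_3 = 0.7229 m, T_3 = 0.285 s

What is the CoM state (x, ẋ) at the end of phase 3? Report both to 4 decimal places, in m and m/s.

x = -0.6609, ẋ = -3.8754

phase 1: p=-0.0286, T=0.512, ωT=1.635840, cosh=2.664279, sinh=2.469490; start (x,ẋ)=(-0.010800, 0.095600) → end (x,ẋ)=(0.092716, 0.395147)
phase 2: p=0.4270, T=0.397, ωT=1.268415, cosh=1.918245, sinh=1.636968; start (x,ẋ)=(0.092716, 0.395147) → end (x,ẋ)=(-0.011784, -0.990355)
phase 3: p=0.7229, T=0.285, ωT=0.910575, cosh=1.444022, sinh=1.041729; start (x,ẋ)=(-0.011784, -0.990355) → end (x,ẋ)=(-0.660906, -3.875364)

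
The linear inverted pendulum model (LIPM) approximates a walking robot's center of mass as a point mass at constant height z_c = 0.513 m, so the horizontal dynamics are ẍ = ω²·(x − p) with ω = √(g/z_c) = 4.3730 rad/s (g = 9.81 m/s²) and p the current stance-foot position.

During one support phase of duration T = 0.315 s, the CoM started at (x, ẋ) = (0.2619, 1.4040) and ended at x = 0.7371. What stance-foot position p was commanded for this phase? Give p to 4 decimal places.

ωT = 4.3730·0.315 = 1.377495; cosh(ωT) = 2.108583, sinh(ωT) = 1.856374
x(T) = p + (x₀−p)·cosh(ωT) + (ẋ₀/ω)·sinh(ωT) ⇒ p·(1 − cosh) = x(T) − x₀·cosh − (ẋ₀/ω)·sinh
numerator   = 0.7371 − (0.2619)·2.108583 − (1.4040/4.3730)·1.856374 = -0.411147
denominator = 1 − 2.108583 = -1.108583
p = -0.411147 / -1.108583 = 0.3709

p = 0.3709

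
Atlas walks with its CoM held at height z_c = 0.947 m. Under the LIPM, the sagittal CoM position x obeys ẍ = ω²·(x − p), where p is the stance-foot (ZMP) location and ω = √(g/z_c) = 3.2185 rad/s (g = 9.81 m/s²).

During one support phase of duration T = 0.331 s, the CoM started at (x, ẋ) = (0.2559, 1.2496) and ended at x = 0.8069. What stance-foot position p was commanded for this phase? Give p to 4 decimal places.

p = 0.1683

ωT = 3.2185·0.331 = 1.065324; cosh(ωT) = 1.623197, sinh(ωT) = 1.278581
x(T) = p + (x₀−p)·cosh(ωT) + (ẋ₀/ω)·sinh(ωT) ⇒ p·(1 − cosh) = x(T) − x₀·cosh − (ẋ₀/ω)·sinh
numerator   = 0.8069 − (0.2559)·1.623197 − (1.2496/3.2185)·1.278581 = -0.104892
denominator = 1 − 1.623197 = -0.623197
p = -0.104892 / -0.623197 = 0.1683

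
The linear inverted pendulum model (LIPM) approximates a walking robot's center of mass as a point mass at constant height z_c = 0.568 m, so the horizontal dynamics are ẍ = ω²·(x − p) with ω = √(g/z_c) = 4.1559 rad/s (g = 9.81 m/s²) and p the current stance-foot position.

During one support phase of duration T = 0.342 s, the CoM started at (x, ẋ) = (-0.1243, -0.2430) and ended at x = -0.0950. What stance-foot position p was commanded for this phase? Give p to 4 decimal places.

p = -0.2446

ωT = 4.1559·0.342 = 1.421318; cosh(ωT) = 2.191986, sinh(ωT) = 1.950590
x(T) = p + (x₀−p)·cosh(ωT) + (ẋ₀/ω)·sinh(ωT) ⇒ p·(1 − cosh) = x(T) − x₀·cosh − (ẋ₀/ω)·sinh
numerator   = -0.0950 − (-0.1243)·2.191986 − (-0.2430/4.1559)·1.950590 = 0.291517
denominator = 1 − 2.191986 = -1.191986
p = 0.291517 / -1.191986 = -0.2446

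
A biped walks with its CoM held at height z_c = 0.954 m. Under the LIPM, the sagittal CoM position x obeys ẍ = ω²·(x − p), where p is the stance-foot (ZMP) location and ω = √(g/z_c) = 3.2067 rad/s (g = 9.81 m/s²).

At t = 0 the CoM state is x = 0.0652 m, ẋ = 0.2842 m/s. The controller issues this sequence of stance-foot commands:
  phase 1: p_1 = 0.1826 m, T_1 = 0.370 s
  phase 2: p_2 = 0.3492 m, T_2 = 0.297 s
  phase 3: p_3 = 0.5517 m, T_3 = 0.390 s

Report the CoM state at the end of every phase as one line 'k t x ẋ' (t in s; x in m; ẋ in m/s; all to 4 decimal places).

phase 1: p=0.1826, T=0.370, ωT=1.186479, cosh=1.790411, sinh=1.485117; start (x,ẋ)=(0.065200, 0.284200) → end (x,ẋ)=(0.104027, -0.050262)
phase 2: p=0.3492, T=0.297, ωT=0.952390, cosh=1.488857, sinh=1.103039; start (x,ẋ)=(0.104027, -0.050262) → end (x,ẋ)=(-0.033117, -0.942038)
phase 3: p=0.5517, T=0.390, ωT=1.250613, cosh=1.889406, sinh=1.603077; start (x,ẋ)=(-0.033117, -0.942038) → end (x,ẋ)=(-1.024195, -4.786193)

1 0.3700 0.1040 -0.0503
2 0.6670 -0.0331 -0.9420
3 1.0570 -1.0242 -4.7862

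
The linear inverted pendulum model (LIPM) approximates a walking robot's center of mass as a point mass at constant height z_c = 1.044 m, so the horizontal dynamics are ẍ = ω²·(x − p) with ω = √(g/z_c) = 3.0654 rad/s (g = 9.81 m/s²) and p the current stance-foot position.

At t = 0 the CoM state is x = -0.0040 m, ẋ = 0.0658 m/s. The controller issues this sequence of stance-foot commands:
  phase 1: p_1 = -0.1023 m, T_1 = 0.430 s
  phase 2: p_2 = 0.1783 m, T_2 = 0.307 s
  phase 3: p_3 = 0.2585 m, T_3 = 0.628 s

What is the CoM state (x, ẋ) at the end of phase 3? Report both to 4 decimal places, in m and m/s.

phase 1: p=-0.1023, T=0.430, ωT=1.318122, cosh=2.002018, sinh=1.734380; start (x,ẋ)=(-0.004000, 0.065800) → end (x,ẋ)=(0.131727, 0.654351)
phase 2: p=0.1783, T=0.307, ωT=0.941078, cosh=1.476475, sinh=1.086268; start (x,ẋ)=(0.131727, 0.654351) → end (x,ẋ)=(0.341415, 0.811054)
phase 3: p=0.2585, T=0.628, ωT=1.925071, cosh=3.500751, sinh=3.354886; start (x,ẋ)=(0.341415, 0.811054) → end (x,ẋ)=(1.436414, 3.692007)

x = 1.4364, ẋ = 3.6920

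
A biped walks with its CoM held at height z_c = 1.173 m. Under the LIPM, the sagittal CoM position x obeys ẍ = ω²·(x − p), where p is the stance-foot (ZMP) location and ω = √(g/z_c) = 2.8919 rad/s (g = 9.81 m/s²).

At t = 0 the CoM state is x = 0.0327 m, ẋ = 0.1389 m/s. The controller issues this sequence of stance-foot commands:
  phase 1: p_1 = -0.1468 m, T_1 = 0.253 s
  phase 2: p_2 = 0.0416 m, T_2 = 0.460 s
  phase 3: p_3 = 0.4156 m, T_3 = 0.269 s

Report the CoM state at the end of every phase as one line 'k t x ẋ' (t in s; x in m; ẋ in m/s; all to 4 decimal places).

1 0.2530 0.1213 0.5924
2 0.7130 0.5631 1.6038
3 0.9820 1.0863 2.4804

phase 1: p=-0.1468, T=0.253, ωT=0.731651, cosh=1.279811, sinh=0.798697; start (x,ẋ)=(0.032700, 0.138900) → end (x,ẋ)=(0.121288, 0.592366)
phase 2: p=0.0416, T=0.460, ωT=1.330274, cosh=2.023242, sinh=1.758837; start (x,ẋ)=(0.121288, 0.592366) → end (x,ẋ)=(0.563102, 1.603825)
phase 3: p=0.4156, T=0.269, ωT=0.777921, cosh=1.318151, sinh=0.858791; start (x,ẋ)=(0.563102, 1.603825) → end (x,ẋ)=(1.086309, 2.480411)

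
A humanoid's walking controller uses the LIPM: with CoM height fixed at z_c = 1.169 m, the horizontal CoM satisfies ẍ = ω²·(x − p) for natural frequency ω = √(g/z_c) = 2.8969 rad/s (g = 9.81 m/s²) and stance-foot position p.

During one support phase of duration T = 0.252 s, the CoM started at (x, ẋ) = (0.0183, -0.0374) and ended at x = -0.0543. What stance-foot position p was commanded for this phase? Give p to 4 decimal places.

p = 0.2420

ωT = 2.8969·0.252 = 0.730019; cosh(ωT) = 1.278510, sinh(ωT) = 0.796610
x(T) = p + (x₀−p)·cosh(ωT) + (ẋ₀/ω)·sinh(ωT) ⇒ p·(1 − cosh) = x(T) − x₀·cosh − (ẋ₀/ω)·sinh
numerator   = -0.0543 − (0.0183)·1.278510 − (-0.0374/2.8969)·0.796610 = -0.067412
denominator = 1 − 1.278510 = -0.278510
p = -0.067412 / -0.278510 = 0.2420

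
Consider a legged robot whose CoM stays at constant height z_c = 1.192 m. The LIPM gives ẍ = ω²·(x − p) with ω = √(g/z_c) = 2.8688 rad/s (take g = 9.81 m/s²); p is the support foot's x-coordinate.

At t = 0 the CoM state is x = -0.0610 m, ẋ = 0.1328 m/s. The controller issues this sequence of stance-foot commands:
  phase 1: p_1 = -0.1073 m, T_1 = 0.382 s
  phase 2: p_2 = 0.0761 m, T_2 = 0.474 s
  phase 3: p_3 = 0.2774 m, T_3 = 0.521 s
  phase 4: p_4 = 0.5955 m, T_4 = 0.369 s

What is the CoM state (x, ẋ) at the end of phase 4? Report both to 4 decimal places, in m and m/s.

x = 1.1218, ẋ = 1.8819

phase 1: p=-0.1073, T=0.382, ωT=1.095882, cosh=1.663032, sinh=1.328787; start (x,ẋ)=(-0.061000, 0.132800) → end (x,ẋ)=(0.031209, 0.397347)
phase 2: p=0.0761, T=0.474, ωT=1.359811, cosh=2.076084, sinh=1.819374; start (x,ẋ)=(0.031209, 0.397347) → end (x,ẋ)=(0.234899, 0.590624)
phase 3: p=0.2774, T=0.521, ωT=1.494645, cosh=2.341041, sinh=2.116712; start (x,ẋ)=(0.234899, 0.590624) → end (x,ẋ)=(0.613688, 1.124587)
phase 4: p=0.5955, T=0.369, ωT=1.058587, cosh=1.614621, sinh=1.267675; start (x,ẋ)=(0.613688, 1.124587) → end (x,ẋ)=(1.121802, 1.881925)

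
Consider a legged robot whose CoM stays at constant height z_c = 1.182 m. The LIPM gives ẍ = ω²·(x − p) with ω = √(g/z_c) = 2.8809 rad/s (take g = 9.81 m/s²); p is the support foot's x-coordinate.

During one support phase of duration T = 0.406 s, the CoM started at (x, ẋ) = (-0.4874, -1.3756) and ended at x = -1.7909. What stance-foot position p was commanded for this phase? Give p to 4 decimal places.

ωT = 2.8809·0.406 = 1.169645; cosh(ωT) = 1.765664, sinh(ωT) = 1.455187
x(T) = p + (x₀−p)·cosh(ωT) + (ẋ₀/ω)·sinh(ωT) ⇒ p·(1 − cosh) = x(T) − x₀·cosh − (ẋ₀/ω)·sinh
numerator   = -1.7909 − (-0.4874)·1.765664 − (-1.3756/2.8809)·1.455187 = -0.235479
denominator = 1 − 1.765664 = -0.765664
p = -0.235479 / -0.765664 = 0.3075

p = 0.3075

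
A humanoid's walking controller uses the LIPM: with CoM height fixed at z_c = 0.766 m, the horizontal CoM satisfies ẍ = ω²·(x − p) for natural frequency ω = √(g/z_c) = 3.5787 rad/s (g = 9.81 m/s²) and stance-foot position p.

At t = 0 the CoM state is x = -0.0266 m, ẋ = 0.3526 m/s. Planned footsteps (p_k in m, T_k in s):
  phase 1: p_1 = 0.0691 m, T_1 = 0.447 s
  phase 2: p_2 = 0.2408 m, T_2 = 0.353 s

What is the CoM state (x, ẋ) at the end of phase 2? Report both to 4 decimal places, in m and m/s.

x = -0.0679, ẋ = -0.8914

phase 1: p=0.0691, T=0.447, ωT=1.599679, cosh=2.576702, sinh=2.374740; start (x,ẋ)=(-0.026600, 0.352600) → end (x,ẋ)=(0.056487, 0.095240)
phase 2: p=0.2408, T=0.353, ωT=1.263281, cosh=1.909866, sinh=1.627141; start (x,ẋ)=(0.056487, 0.095240) → end (x,ẋ)=(-0.067911, -0.891370)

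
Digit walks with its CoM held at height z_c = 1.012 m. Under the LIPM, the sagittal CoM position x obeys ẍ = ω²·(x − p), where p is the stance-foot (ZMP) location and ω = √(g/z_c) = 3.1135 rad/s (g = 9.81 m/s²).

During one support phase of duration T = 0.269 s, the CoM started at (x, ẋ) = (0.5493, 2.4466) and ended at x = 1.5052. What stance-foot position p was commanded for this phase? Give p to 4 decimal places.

p = -0.0374

ωT = 3.1135·0.269 = 0.837532; cosh(ωT) = 1.371717, sinh(ωT) = 0.938939
x(T) = p + (x₀−p)·cosh(ωT) + (ẋ₀/ω)·sinh(ωT) ⇒ p·(1 − cosh) = x(T) − x₀·cosh − (ẋ₀/ω)·sinh
numerator   = 1.5052 − (0.5493)·1.371717 − (2.4466/3.1135)·0.938939 = 0.013894
denominator = 1 − 1.371717 = -0.371717
p = 0.013894 / -0.371717 = -0.0374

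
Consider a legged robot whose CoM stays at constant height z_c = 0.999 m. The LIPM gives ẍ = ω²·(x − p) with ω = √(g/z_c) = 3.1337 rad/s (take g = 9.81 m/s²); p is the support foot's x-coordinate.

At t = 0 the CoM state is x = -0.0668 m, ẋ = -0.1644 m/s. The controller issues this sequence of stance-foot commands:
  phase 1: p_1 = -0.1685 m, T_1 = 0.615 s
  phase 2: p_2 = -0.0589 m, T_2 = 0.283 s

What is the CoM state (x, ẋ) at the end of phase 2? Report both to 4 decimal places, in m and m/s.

x = 0.2007, ẋ = 0.9261

phase 1: p=-0.1685, T=0.615, ωT=1.927226, cosh=3.507987, sinh=3.362435; start (x,ẋ)=(-0.066800, -0.164400) → end (x,ẋ)=(0.011862, 0.494886)
phase 2: p=-0.0589, T=0.283, ωT=0.886837, cosh=1.419698, sinh=1.007742; start (x,ẋ)=(0.011862, 0.494886) → end (x,ẋ)=(0.200708, 0.926053)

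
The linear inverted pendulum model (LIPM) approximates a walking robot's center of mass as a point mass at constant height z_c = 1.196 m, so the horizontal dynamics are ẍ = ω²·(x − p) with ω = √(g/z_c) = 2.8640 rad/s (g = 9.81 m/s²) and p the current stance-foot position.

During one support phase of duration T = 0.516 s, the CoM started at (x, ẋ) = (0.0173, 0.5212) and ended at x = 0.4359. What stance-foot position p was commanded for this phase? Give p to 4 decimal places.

ωT = 2.8640·0.516 = 1.477824; cosh(ωT) = 2.305765, sinh(ωT) = 2.077632
x(T) = p + (x₀−p)·cosh(ωT) + (ẋ₀/ω)·sinh(ωT) ⇒ p·(1 − cosh) = x(T) − x₀·cosh − (ẋ₀/ω)·sinh
numerator   = 0.4359 − (0.0173)·2.305765 − (0.5212/2.8640)·2.077632 = 0.017916
denominator = 1 − 2.305765 = -1.305765
p = 0.017916 / -1.305765 = -0.0137

p = -0.0137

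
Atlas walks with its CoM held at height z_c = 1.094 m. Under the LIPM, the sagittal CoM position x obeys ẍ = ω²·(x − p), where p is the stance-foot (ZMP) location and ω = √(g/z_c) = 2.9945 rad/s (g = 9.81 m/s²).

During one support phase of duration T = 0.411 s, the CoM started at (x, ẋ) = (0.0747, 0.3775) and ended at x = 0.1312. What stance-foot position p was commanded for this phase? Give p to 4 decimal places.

p = 0.2389

ωT = 2.9945·0.411 = 1.230739; cosh(ωT) = 1.857918, sinh(ωT) = 1.565842
x(T) = p + (x₀−p)·cosh(ωT) + (ẋ₀/ω)·sinh(ωT) ⇒ p·(1 − cosh) = x(T) − x₀·cosh − (ẋ₀/ω)·sinh
numerator   = 0.1312 − (0.0747)·1.857918 − (0.3775/2.9945)·1.565842 = -0.204984
denominator = 1 − 1.857918 = -0.857918
p = -0.204984 / -0.857918 = 0.2389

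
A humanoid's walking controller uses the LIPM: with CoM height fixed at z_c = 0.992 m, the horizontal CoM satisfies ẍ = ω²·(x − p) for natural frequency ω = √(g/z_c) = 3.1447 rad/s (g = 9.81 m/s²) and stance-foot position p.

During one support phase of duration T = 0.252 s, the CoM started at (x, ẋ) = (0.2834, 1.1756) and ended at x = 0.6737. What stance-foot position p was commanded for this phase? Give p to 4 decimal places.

p = 0.0958

ωT = 3.1447·0.252 = 0.792464; cosh(ωT) = 1.330780, sinh(ωT) = 0.878053
x(T) = p + (x₀−p)·cosh(ωT) + (ẋ₀/ω)·sinh(ωT) ⇒ p·(1 − cosh) = x(T) − x₀·cosh − (ẋ₀/ω)·sinh
numerator   = 0.6737 − (0.2834)·1.330780 − (1.1756/3.1447)·0.878053 = -0.031690
denominator = 1 − 1.330780 = -0.330780
p = -0.031690 / -0.330780 = 0.0958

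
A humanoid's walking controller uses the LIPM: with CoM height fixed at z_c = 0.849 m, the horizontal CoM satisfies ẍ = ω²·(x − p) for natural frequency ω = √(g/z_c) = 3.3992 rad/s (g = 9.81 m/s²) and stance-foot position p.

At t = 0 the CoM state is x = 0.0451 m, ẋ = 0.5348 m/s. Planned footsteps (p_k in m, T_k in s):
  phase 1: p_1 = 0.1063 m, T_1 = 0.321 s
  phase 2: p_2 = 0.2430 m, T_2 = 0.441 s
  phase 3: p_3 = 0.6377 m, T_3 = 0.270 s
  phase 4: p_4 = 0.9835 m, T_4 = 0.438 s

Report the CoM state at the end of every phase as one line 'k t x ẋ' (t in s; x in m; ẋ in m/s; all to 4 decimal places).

phase 1: p=0.1063, T=0.321, ωT=1.091143, cosh=1.656754, sinh=1.320922; start (x,ẋ)=(0.045100, 0.534800) → end (x,ẋ)=(0.212729, 0.611239)
phase 2: p=0.2430, T=0.441, ωT=1.499047, cosh=2.350382, sinh=2.127039; start (x,ẋ)=(0.212729, 0.611239) → end (x,ẋ)=(0.554332, 1.217778)
phase 3: p=0.6377, T=0.270, ωT=0.917784, cosh=1.451570, sinh=1.052166; start (x,ẋ)=(0.554332, 1.217778) → end (x,ẋ)=(0.893629, 1.469523)
phase 4: p=0.9835, T=0.438, ωT=1.488850, cosh=2.328813, sinh=2.103181; start (x,ẋ)=(0.893629, 1.469523) → end (x,ẋ)=(1.683443, 2.779746)

1 0.3210 0.2127 0.6112
2 0.7620 0.5543 1.2178
3 1.0320 0.8936 1.4695
4 1.4700 1.6834 2.7797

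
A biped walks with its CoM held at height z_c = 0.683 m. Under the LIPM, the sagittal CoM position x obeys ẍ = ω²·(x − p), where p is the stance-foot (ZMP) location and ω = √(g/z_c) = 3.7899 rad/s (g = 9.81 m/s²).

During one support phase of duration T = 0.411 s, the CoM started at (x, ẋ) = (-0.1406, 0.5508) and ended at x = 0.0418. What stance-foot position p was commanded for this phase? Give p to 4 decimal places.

ωT = 3.7899·0.411 = 1.557649; cosh(ωT) = 2.479138, sinh(ωT) = 2.268508
x(T) = p + (x₀−p)·cosh(ωT) + (ẋ₀/ω)·sinh(ωT) ⇒ p·(1 − cosh) = x(T) − x₀·cosh − (ẋ₀/ω)·sinh
numerator   = 0.0418 − (-0.1406)·2.479138 − (0.5508/3.7899)·2.268508 = 0.060676
denominator = 1 − 2.479138 = -1.479138
p = 0.060676 / -1.479138 = -0.0410

p = -0.0410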